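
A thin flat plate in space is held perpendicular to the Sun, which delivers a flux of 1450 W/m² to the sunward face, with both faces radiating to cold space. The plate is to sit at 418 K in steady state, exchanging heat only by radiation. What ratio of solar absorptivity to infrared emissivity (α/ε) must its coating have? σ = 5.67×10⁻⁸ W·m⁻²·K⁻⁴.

α/ε ≈ 2.39

Balance: αS·A = εσ·2A·T⁴ ⇒ α/ε = 2σT⁴/S.
α/ε = 2·5.67×10⁻⁸·(418)⁴/1450 = 2·5.67×10⁻⁸·3.053×10¹⁰/1450.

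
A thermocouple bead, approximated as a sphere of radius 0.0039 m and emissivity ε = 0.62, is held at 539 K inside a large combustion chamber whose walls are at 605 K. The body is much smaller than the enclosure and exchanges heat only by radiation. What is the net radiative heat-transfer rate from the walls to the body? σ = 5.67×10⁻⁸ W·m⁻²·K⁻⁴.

For a small grey body in a large enclosure: P_net = εσA(T_body⁴ − T_wall⁴).
A = 4πr² = 1.911×10⁻⁴ m²; T_body⁴ − T_wall⁴ = 8.440×10¹⁰ − 1.340×10¹¹ = -4.957×10¹⁰ K⁴.
|P_net| = 0.62·5.67×10⁻⁸·1.911×10⁻⁴·4.957×10¹⁰.

P_net ≈ 0.333 W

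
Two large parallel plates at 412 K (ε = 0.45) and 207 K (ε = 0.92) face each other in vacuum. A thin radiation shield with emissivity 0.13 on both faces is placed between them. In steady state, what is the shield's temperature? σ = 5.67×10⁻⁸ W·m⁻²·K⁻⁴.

In steady state the net flux on the hot side equals that on the cold side.
σ(T₁⁴−T_s⁴)/D₁ = σ(T_s⁴−T₂⁴)/D₂, with D₁ = 1/ε₁+1/ε_s−1 = 8.915, D₂ = 1/ε_s+1/ε₂−1 = 7.779.
Solve for T_s⁴: T_s⁴ = (D₂·T₁⁴ + D₁·T₂⁴)/(D₁+D₂) = 1.441×10¹⁰ K⁴.

T_s ≈ 346 K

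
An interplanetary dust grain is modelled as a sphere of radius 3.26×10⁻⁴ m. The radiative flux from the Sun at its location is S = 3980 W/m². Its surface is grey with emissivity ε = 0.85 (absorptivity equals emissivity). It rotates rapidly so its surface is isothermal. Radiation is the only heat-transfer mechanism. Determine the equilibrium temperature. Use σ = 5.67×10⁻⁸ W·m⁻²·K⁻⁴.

At equilibrium, absorbed power = emitted power.
Absorbing cross-section = πr² = 3.339×10⁻⁷ m²; emitting surface = 4πr² = 1.336×10⁻⁶ m² (ratio 4).
εS·A_cross = εσ·A_surf·T⁴  ⇒  T⁴ = S/(4σ)   (ε cancels).
T⁴ = 3980/(4·5.67×10⁻⁸) = 1.755×10¹⁰ K⁴.
T = (1.755×10¹⁰)^(1/4).

T ≈ 364 K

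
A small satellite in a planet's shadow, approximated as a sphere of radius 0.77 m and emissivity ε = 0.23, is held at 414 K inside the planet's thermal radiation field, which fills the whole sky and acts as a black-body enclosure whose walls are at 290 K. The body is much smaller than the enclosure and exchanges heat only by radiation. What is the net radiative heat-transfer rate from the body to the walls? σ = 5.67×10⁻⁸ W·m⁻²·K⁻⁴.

For a small grey body in a large enclosure: P_net = εσA(T_body⁴ − T_wall⁴).
A = 4πr² = 7.451 m²; T_body⁴ − T_wall⁴ = 2.938×10¹⁰ − 7.073×10⁹ = 2.230×10¹⁰ K⁴.
|P_net| = 0.23·5.67×10⁻⁸·7.451·2.230×10¹⁰.

P_net ≈ 2170 W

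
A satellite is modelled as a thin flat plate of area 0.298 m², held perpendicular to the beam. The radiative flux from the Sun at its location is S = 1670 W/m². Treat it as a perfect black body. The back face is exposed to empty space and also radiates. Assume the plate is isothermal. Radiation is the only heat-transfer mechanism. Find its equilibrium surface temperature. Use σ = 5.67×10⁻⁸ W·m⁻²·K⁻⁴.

T ≈ 348 K

At equilibrium, absorbed power = emitted power.
Absorbing cross-section = A = 0.2980 m²; emitting surface = 2A = 0.5960 m² (ratio 2).
S·A_cross = εσ·A_surf·T⁴  ⇒  T⁴ = S/(2σ).
T⁴ = 1.00·1670/(2·5.67×10⁻⁸) = 1.473×10¹⁰ K⁴.
T = (1.473×10¹⁰)^(1/4).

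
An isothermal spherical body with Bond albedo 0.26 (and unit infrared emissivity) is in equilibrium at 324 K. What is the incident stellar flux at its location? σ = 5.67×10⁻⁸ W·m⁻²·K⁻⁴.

(1−a)S·πr² = σ·4πr²·T⁴ ⇒ S = 4σT⁴/(1−a).
S = 4·5.67×10⁻⁸·1.102×10¹⁰/0.740.

S ≈ 3380 W/m²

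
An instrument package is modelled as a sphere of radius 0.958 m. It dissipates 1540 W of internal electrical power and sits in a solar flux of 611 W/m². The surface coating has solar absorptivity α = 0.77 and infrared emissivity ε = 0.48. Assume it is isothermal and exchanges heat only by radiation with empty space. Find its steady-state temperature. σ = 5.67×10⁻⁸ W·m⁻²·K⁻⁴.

At steady state, absorbed solar power + internal power = radiated power.
Absorbed: α·S·A_cross = 0.77·611·2.883 = 1356 W (cross-section πr²).
Total input = 1356 + 1540 = 2896 W.
Radiated: εσ·A_surf·T⁴ with A_surf = 4πr² = 11.53 m².
T⁴ = 2896/(0.48·5.67×10⁻⁸·11.53) = 9.228×10⁹ K⁴.

T ≈ 310 K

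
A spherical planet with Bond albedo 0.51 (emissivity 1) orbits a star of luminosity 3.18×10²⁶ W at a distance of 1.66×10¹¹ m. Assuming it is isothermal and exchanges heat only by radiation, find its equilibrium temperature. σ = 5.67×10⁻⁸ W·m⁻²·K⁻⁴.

T ≈ 211 K

First find the stellar flux at distance d: S = L/(4πd²) = 3.18×10²⁶/(4π·(1.66×10¹¹)²) = 918.3 W/m².
For an isothermal sphere, absorbed (1−a)S·πr² = emitted σ·4πr²·T⁴, so T⁴ = (1−a)S/(4σ).
T⁴ = 0.490·918.3/(4·5.67×10⁻⁸) = 1.984×10⁹ K⁴.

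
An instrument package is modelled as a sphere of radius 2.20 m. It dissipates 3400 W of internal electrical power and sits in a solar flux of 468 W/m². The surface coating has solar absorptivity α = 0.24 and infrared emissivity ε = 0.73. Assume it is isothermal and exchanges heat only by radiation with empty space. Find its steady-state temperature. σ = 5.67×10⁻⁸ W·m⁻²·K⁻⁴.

T ≈ 212 K

At steady state, absorbed solar power + internal power = radiated power.
Absorbed: α·S·A_cross = 0.24·468·15.21 = 1708 W (cross-section πr²).
Total input = 1708 + 3400 = 5108 W.
Radiated: εσ·A_surf·T⁴ with A_surf = 4πr² = 60.82 m².
T⁴ = 5108/(0.73·5.67×10⁻⁸·60.82) = 2.029×10⁹ K⁴.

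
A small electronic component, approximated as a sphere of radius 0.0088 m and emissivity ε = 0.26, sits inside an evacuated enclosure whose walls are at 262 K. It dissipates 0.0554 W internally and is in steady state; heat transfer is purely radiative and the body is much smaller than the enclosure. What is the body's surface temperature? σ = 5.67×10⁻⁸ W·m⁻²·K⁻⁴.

For a small grey body in a large enclosure, net radiated power = εσA(T⁴ − T_w⁴).
Steady state: P = εσA(T⁴ − T_w⁴) with A = 4πr² = 9.731×10⁻⁴ m².
T⁴ = P/(εσA) + T_w⁴ = 0.0554/(0.26·5.67×10⁻⁸·9.731×10⁻⁴) + (262)⁴
    = 3.862×10⁹ + 4.712×10⁹ = 8.574×10⁹ K⁴.

T ≈ 304 K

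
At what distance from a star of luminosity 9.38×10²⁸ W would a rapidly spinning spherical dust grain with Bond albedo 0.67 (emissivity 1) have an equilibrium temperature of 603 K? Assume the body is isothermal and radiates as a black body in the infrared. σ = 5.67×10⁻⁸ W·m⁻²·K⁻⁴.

d ≈ 2.87×10¹¹ m

For an isothermal black-emitting sphere, (1−a)S·πr² = σ·4πr²·T⁴ ⇒ S = 4σT⁴/(1−a).
S = 4·5.67×10⁻⁸·(603)⁴/0.330 = 90870 W/m².
Flux falls as S = L/(4πd²), so d = √(L/(4πS)) = √(9.38×10²⁸/(4π·90870)).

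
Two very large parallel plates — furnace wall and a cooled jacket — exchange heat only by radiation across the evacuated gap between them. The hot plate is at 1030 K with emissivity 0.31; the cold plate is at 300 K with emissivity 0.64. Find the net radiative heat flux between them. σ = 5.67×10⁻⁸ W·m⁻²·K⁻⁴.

q ≈ 16700 W/m²

For two infinite grey parallel plates, q = σ(T₁⁴ − T₂⁴)/(1/ε₁ + 1/ε₂ − 1).
T₁⁴ − T₂⁴ = 1.126×10¹² − 8.100×10⁹ = 1.117×10¹² K⁴.
1/ε₁ + 1/ε₂ − 1 = 3.226 + 1.562 − 1 = 3.788.
q = 5.67×10⁻⁸ × 1.117×10¹² / 3.788.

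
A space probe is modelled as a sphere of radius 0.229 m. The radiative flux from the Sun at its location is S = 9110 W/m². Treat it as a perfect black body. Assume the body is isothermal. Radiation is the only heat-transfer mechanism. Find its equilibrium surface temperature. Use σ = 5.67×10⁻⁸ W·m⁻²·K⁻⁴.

At equilibrium, absorbed power = emitted power.
Absorbing cross-section = πr² = 0.1647 m²; emitting surface = 4πr² = 0.6590 m² (ratio 4).
S·A_cross = εσ·A_surf·T⁴  ⇒  T⁴ = S/(4σ).
T⁴ = 1.00·9110/(4·5.67×10⁻⁸) = 4.017×10¹⁰ K⁴.
T = (4.017×10¹⁰)^(1/4).

T ≈ 448 K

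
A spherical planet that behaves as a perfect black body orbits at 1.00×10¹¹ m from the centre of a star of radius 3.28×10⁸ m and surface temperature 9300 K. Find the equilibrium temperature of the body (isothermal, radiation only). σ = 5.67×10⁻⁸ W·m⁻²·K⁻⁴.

T ≈ 377 K

The star's surface emits σT_*⁴; at distance d the flux is S = σT_*⁴(R_*/d)².
S = 5.67×10⁻⁸·(9300)⁴·(3.28×10⁸/1.00×10¹¹)² = 4563 W/m².
For an isothermal sphere T⁴ = (1−a)S/(4σ) = 2.012×10¹⁰ K⁴.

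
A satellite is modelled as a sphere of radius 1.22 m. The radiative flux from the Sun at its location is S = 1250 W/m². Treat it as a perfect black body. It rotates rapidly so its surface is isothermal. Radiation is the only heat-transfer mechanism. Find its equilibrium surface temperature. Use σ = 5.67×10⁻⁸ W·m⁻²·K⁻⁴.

At equilibrium, absorbed power = emitted power.
Absorbing cross-section = πr² = 4.676 m²; emitting surface = 4πr² = 18.70 m² (ratio 4).
S·A_cross = εσ·A_surf·T⁴  ⇒  T⁴ = S/(4σ).
T⁴ = 1.00·1250/(4·5.67×10⁻⁸) = 5.511×10⁹ K⁴.
T = (5.511×10⁹)^(1/4).

T ≈ 272 K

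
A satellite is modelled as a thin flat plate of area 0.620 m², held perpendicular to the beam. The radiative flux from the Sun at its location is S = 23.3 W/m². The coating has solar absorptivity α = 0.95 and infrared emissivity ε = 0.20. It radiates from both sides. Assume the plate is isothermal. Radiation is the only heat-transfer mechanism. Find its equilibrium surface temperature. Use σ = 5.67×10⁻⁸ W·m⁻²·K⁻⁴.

T ≈ 177 K

At equilibrium, absorbed power = emitted power.
Absorbing cross-section = A = 0.6200 m²; emitting surface = 2A = 1.240 m² (ratio 2).
αS·A_cross = εσ·A_surf·T⁴  ⇒  T⁴ = αS/(ε·2σ).
T⁴ = 0.950·23.3/(0.20·2·5.67×10⁻⁸) = 9.760×10⁸ K⁴.
T = (9.760×10⁸)^(1/4).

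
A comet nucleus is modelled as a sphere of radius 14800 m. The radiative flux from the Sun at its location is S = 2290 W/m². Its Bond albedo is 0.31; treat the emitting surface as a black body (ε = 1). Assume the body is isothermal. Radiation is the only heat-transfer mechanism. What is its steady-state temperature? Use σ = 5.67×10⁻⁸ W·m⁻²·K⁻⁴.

At equilibrium, absorbed power = emitted power.
Absorbing cross-section = πr² = 6.881×10⁸ m²; emitting surface = 4πr² = 2.753×10⁹ m² (ratio 4).
(1−a)S·A_cross = εσ·A_surf·T⁴  ⇒  T⁴ = (1−a)S/(4σ).
T⁴ = 0.690·2290/(4·5.67×10⁻⁸) = 6.967×10⁹ K⁴.
T = (6.967×10⁹)^(1/4).

T ≈ 289 K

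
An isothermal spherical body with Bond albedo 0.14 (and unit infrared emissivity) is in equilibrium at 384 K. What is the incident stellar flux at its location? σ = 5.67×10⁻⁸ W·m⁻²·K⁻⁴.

S ≈ 5730 W/m²

(1−a)S·πr² = σ·4πr²·T⁴ ⇒ S = 4σT⁴/(1−a).
S = 4·5.67×10⁻⁸·2.174×10¹⁰/0.860.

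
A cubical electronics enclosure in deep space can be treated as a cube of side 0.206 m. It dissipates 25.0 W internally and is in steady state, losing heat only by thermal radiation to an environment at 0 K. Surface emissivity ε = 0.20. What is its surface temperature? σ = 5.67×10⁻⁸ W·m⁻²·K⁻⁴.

T ≈ 305 K

Steady state: internal power = radiated power, P = εσA T⁴.
Radiating area A = 6L² = 0.2546 m².
T⁴ = P/(εσA) = 25.0/(0.20·5.67×10⁻⁸·0.2546) = 8.658×10⁹ K⁴.
T = (8.658×10⁹)^(1/4).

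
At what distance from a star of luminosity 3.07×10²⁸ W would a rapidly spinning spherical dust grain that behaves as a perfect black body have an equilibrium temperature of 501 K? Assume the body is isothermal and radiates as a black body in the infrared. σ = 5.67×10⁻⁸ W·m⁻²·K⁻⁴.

For an isothermal black-emitting sphere, (1−a)S·πr² = σ·4πr²·T⁴ ⇒ S = 4σT⁴/(1−a).
S = 4·5.67×10⁻⁸·(501)⁴/1.00 = 14290 W/m².
Flux falls as S = L/(4πd²), so d = √(L/(4πS)) = √(3.07×10²⁸/(4π·14290)).

d ≈ 4.13×10¹¹ m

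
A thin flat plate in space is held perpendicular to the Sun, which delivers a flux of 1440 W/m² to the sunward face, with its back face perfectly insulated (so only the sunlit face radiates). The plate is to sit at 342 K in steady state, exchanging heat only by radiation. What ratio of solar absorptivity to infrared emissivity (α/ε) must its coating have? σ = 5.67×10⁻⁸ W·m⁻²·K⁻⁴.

α/ε ≈ 0.539

Balance: αS·A = εσ·1A·T⁴ ⇒ α/ε = σT⁴/S.
α/ε = 5.67×10⁻⁸·(342)⁴/1440 = 5.67×10⁻⁸·1.368×10¹⁰/1440.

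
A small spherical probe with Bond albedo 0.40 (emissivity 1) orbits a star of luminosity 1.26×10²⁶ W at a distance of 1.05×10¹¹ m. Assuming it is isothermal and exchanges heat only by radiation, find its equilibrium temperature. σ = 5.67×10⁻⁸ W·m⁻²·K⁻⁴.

First find the stellar flux at distance d: S = L/(4πd²) = 1.26×10²⁶/(4π·(1.05×10¹¹)²) = 909.5 W/m².
For an isothermal sphere, absorbed (1−a)S·πr² = emitted σ·4πr²·T⁴, so T⁴ = (1−a)S/(4σ).
T⁴ = 0.600·909.5/(4·5.67×10⁻⁸) = 2.406×10⁹ K⁴.

T ≈ 221 K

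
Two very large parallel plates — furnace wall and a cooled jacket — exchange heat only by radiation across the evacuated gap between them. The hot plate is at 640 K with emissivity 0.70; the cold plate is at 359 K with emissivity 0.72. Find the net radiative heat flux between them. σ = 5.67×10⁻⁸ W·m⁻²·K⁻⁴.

q ≈ 4720 W/m²

For two infinite grey parallel plates, q = σ(T₁⁴ − T₂⁴)/(1/ε₁ + 1/ε₂ − 1).
T₁⁴ − T₂⁴ = 1.678×10¹¹ − 1.661×10¹⁰ = 1.512×10¹¹ K⁴.
1/ε₁ + 1/ε₂ − 1 = 1.429 + 1.389 − 1 = 1.817.
q = 5.67×10⁻⁸ × 1.512×10¹¹ / 1.817.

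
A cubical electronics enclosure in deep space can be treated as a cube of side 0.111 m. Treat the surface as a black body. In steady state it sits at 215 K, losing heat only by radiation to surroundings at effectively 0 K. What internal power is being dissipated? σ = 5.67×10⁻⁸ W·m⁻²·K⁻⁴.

P ≈ 8.96 W

Steady state: P = εσA T⁴.
A = 6L² = 0.07393 m²; T⁴ = (215)⁴ = 2.137×10⁹ K⁴.
P = 1.0 × 5.67×10⁻⁸ × 0.07393 × 2.137×10⁹.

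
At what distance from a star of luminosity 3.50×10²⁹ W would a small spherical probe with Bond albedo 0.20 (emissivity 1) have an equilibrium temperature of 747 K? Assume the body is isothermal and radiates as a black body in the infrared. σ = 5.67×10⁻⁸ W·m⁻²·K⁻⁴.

For an isothermal black-emitting sphere, (1−a)S·πr² = σ·4πr²·T⁴ ⇒ S = 4σT⁴/(1−a).
S = 4·5.67×10⁻⁸·(747)⁴/0.800 = 88270 W/m².
Flux falls as S = L/(4πd²), so d = √(L/(4πS)) = √(3.50×10²⁹/(4π·88270)).

d ≈ 5.62×10¹¹ m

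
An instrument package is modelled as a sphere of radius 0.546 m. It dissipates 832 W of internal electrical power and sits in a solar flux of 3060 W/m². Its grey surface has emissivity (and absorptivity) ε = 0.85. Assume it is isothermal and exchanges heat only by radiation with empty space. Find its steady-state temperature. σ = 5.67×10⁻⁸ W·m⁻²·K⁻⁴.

At steady state, absorbed solar power + internal power = radiated power.
Absorbed: α·S·A_cross = 0.85·3060·0.9366 = 2436 W (cross-section πr²).
Total input = 2436 + 832 = 3268 W.
Radiated: εσ·A_surf·T⁴ with A_surf = 4πr² = 3.746 m².
T⁴ = 3268/(0.85·5.67×10⁻⁸·3.746) = 1.810×10¹⁰ K⁴.

T ≈ 367 K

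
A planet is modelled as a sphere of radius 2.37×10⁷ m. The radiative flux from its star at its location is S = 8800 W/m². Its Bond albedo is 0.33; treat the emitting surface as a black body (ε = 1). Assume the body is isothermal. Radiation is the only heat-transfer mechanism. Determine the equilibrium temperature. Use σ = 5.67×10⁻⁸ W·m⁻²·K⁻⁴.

At equilibrium, absorbed power = emitted power.
Absorbing cross-section = πr² = 1.765×10¹⁵ m²; emitting surface = 4πr² = 7.058×10¹⁵ m² (ratio 4).
(1−a)S·A_cross = εσ·A_surf·T⁴  ⇒  T⁴ = (1−a)S/(4σ).
T⁴ = 0.670·8800/(4·5.67×10⁻⁸) = 2.600×10¹⁰ K⁴.
T = (2.600×10¹⁰)^(1/4).

T ≈ 402 K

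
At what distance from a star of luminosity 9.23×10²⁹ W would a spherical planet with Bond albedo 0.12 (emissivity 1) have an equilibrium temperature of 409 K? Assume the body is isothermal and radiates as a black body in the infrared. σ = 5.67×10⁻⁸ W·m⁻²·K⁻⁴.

d ≈ 3.19×10¹² m

For an isothermal black-emitting sphere, (1−a)S·πr² = σ·4πr²·T⁴ ⇒ S = 4σT⁴/(1−a).
S = 4·5.67×10⁻⁸·(409)⁴/0.880 = 7212 W/m².
Flux falls as S = L/(4πd²), so d = √(L/(4πS)) = √(9.23×10²⁹/(4π·7212)).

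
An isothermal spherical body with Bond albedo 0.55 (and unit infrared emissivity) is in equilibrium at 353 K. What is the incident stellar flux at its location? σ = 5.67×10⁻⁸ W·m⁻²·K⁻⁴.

S ≈ 7830 W/m²

(1−a)S·πr² = σ·4πr²·T⁴ ⇒ S = 4σT⁴/(1−a).
S = 4·5.67×10⁻⁸·1.553×10¹⁰/0.450.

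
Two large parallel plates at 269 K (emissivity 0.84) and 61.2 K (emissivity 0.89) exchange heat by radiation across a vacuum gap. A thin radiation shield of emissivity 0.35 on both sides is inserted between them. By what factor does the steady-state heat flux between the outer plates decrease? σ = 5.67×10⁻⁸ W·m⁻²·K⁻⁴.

factor ≈ 4.59

Without shield: q₀ = σΔ(T⁴)/(1/ε₁+1/ε₂−1) with denominator 1.314.
With shield the two gaps are in series; the resistances add: (1/ε₁+1/ε_s−1)+(1/ε_s+1/ε₂−1) = 3.048+2.981 = 6.028.
Heat-flux ratio q₀/q = 6.028/1.314.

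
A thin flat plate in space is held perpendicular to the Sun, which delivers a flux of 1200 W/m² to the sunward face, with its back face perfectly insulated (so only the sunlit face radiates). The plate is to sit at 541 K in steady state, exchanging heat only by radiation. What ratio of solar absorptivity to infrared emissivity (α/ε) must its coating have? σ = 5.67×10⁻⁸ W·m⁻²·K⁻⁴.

Balance: αS·A = εσ·1A·T⁴ ⇒ α/ε = σT⁴/S.
α/ε = 5.67×10⁻⁸·(541)⁴/1200 = 5.67×10⁻⁸·8.566×10¹⁰/1200.

α/ε ≈ 4.05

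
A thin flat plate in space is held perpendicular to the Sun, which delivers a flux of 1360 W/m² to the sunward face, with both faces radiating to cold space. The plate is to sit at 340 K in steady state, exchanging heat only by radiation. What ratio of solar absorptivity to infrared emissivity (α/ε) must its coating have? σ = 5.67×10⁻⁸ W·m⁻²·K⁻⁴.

α/ε ≈ 1.11

Balance: αS·A = εσ·2A·T⁴ ⇒ α/ε = 2σT⁴/S.
α/ε = 2·5.67×10⁻⁸·(340)⁴/1360 = 2·5.67×10⁻⁸·1.336×10¹⁰/1360.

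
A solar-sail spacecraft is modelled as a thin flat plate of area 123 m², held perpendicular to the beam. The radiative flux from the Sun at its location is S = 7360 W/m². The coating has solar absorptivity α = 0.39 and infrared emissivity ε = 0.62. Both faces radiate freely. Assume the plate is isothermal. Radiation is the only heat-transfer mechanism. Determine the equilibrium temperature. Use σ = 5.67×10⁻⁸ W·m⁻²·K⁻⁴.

T ≈ 450 K

At equilibrium, absorbed power = emitted power.
Absorbing cross-section = A = 123.0 m²; emitting surface = 2A = 246.0 m² (ratio 2).
αS·A_cross = εσ·A_surf·T⁴  ⇒  T⁴ = αS/(ε·2σ).
T⁴ = 0.390·7360/(0.62·2·5.67×10⁻⁸) = 4.083×10¹⁰ K⁴.
T = (4.083×10¹⁰)^(1/4).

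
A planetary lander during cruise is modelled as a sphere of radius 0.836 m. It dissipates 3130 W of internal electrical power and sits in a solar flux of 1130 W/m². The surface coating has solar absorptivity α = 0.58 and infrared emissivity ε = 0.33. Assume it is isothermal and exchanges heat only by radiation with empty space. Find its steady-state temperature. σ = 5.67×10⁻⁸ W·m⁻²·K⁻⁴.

At steady state, absorbed solar power + internal power = radiated power.
Absorbed: α·S·A_cross = 0.58·1130·2.196 = 1439 W (cross-section πr²).
Total input = 1439 + 3130 = 4569 W.
Radiated: εσ·A_surf·T⁴ with A_surf = 4πr² = 8.783 m².
T⁴ = 4569/(0.33·5.67×10⁻⁸·8.783) = 2.780×10¹⁰ K⁴.

T ≈ 408 K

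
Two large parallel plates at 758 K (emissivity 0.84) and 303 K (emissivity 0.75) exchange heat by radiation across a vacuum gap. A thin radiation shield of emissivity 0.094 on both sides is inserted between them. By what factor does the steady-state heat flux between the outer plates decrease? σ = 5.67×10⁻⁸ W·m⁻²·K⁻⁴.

Without shield: q₀ = σΔ(T⁴)/(1/ε₁+1/ε₂−1) with denominator 1.524.
With shield the two gaps are in series; the resistances add: (1/ε₁+1/ε_s−1)+(1/ε_s+1/ε₂−1) = 10.83+10.97 = 21.80.
Heat-flux ratio q₀/q = 21.80/1.524.

factor ≈ 14.3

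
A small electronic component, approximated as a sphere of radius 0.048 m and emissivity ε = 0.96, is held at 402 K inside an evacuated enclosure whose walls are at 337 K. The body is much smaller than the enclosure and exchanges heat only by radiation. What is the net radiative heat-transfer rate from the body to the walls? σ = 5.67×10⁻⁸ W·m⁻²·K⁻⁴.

P_net ≈ 20.8 W

For a small grey body in a large enclosure: P_net = εσA(T_body⁴ − T_wall⁴).
A = 4πr² = 0.02895 m²; T_body⁴ − T_wall⁴ = 2.612×10¹⁰ − 1.290×10¹⁰ = 1.322×10¹⁰ K⁴.
|P_net| = 0.96·5.67×10⁻⁸·0.02895·1.322×10¹⁰.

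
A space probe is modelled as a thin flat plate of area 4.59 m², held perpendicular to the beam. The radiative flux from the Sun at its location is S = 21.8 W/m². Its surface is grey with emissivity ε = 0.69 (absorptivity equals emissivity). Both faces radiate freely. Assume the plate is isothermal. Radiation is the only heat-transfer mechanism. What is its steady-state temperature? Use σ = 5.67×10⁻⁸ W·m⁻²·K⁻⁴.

T ≈ 118 K

At equilibrium, absorbed power = emitted power.
Absorbing cross-section = A = 4.590 m²; emitting surface = 2A = 9.180 m² (ratio 2).
εS·A_cross = εσ·A_surf·T⁴  ⇒  T⁴ = S/(2σ)   (ε cancels).
T⁴ = 21.8/(2·5.67×10⁻⁸) = 1.922×10⁸ K⁴.
T = (1.922×10⁸)^(1/4).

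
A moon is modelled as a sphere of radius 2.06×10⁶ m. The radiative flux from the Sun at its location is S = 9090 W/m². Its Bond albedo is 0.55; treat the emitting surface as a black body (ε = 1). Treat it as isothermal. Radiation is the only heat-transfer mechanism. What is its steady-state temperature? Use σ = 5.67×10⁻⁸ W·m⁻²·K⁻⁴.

At equilibrium, absorbed power = emitted power.
Absorbing cross-section = πr² = 1.333×10¹³ m²; emitting surface = 4πr² = 5.333×10¹³ m² (ratio 4).
(1−a)S·A_cross = εσ·A_surf·T⁴  ⇒  T⁴ = (1−a)S/(4σ).
T⁴ = 0.450·9090/(4·5.67×10⁻⁸) = 1.804×10¹⁰ K⁴.
T = (1.804×10¹⁰)^(1/4).

T ≈ 366 K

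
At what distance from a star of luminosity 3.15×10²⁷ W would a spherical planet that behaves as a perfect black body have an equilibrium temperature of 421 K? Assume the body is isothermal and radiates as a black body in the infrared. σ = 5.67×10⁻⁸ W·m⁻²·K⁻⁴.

For an isothermal black-emitting sphere, (1−a)S·πr² = σ·4πr²·T⁴ ⇒ S = 4σT⁴/(1−a).
S = 4·5.67×10⁻⁸·(421)⁴/1.00 = 7125 W/m².
Flux falls as S = L/(4πd²), so d = √(L/(4πS)) = √(3.15×10²⁷/(4π·7125)).

d ≈ 1.88×10¹¹ m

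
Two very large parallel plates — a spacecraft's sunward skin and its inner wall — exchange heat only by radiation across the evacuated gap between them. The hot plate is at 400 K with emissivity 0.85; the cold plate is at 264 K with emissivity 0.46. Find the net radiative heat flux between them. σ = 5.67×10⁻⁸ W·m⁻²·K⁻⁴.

For two infinite grey parallel plates, q = σ(T₁⁴ − T₂⁴)/(1/ε₁ + 1/ε₂ − 1).
T₁⁴ − T₂⁴ = 2.560×10¹⁰ − 4.858×10⁹ = 2.074×10¹⁰ K⁴.
1/ε₁ + 1/ε₂ − 1 = 1.176 + 2.174 − 1 = 2.350.
q = 5.67×10⁻⁸ × 2.074×10¹⁰ / 2.350.

q ≈ 500 W/m²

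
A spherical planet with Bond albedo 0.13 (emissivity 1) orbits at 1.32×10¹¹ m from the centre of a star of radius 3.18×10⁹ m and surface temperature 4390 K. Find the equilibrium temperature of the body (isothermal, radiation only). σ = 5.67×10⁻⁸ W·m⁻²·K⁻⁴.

T ≈ 465 K

The star's surface emits σT_*⁴; at distance d the flux is S = σT_*⁴(R_*/d)².
S = 5.67×10⁻⁸·(4390)⁴·(3.18×10⁹/1.32×10¹¹)² = 12220 W/m².
For an isothermal sphere T⁴ = (1−a)S/(4σ) = 4.688×10¹⁰ K⁴.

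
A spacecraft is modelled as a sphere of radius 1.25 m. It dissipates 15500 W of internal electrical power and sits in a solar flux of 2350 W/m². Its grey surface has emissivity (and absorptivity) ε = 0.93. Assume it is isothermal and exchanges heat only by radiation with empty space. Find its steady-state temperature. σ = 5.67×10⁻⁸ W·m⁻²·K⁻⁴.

T ≈ 399 K

At steady state, absorbed solar power + internal power = radiated power.
Absorbed: α·S·A_cross = 0.93·2350·4.909 = 10730 W (cross-section πr²).
Total input = 10730 + 15500 = 26230 W.
Radiated: εσ·A_surf·T⁴ with A_surf = 4πr² = 19.63 m².
T⁴ = 26230/(0.93·5.67×10⁻⁸·19.63) = 2.533×10¹⁰ K⁴.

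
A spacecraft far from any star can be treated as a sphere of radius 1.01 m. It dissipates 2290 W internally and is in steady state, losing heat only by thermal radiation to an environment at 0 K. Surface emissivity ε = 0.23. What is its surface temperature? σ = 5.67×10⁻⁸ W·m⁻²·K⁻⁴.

Steady state: internal power = radiated power, P = εσA T⁴.
Radiating area A = 4πr² = 12.82 m².
T⁴ = P/(εσA) = 2290/(0.23·5.67×10⁻⁸·12.82) = 1.370×10¹⁰ K⁴.
T = (1.370×10¹⁰)^(1/4).

T ≈ 342 K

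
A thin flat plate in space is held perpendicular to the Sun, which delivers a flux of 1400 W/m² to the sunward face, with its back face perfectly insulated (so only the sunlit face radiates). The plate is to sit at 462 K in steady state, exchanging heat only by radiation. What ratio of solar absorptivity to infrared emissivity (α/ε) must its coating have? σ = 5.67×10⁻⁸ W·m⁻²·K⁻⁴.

Balance: αS·A = εσ·1A·T⁴ ⇒ α/ε = σT⁴/S.
α/ε = 5.67×10⁻⁸·(462)⁴/1400 = 5.67×10⁻⁸·4.556×10¹⁰/1400.

α/ε ≈ 1.85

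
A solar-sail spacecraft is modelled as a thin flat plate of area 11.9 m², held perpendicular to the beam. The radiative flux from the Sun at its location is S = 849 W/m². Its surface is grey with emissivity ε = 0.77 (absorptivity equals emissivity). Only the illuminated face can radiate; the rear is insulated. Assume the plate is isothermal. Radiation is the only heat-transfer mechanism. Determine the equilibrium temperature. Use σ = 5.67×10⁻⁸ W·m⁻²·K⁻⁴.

T ≈ 350 K

At equilibrium, absorbed power = emitted power.
Absorbing cross-section = A = 11.90 m²; emitting surface = A = 11.90 m² (ratio 1).
εS·A_cross = εσ·A_surf·T⁴  ⇒  T⁴ = S/(1σ)   (ε cancels).
T⁴ = 849/(1·5.67×10⁻⁸) = 1.497×10¹⁰ K⁴.
T = (1.497×10¹⁰)^(1/4).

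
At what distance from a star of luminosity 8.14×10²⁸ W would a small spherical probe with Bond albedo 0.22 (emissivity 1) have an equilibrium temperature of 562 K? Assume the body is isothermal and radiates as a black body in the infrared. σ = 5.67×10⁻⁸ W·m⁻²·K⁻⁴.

d ≈ 4.73×10¹¹ m

For an isothermal black-emitting sphere, (1−a)S·πr² = σ·4πr²·T⁴ ⇒ S = 4σT⁴/(1−a).
S = 4·5.67×10⁻⁸·(562)⁴/0.780 = 29010 W/m².
Flux falls as S = L/(4πd²), so d = √(L/(4πS)) = √(8.14×10²⁸/(4π·29010)).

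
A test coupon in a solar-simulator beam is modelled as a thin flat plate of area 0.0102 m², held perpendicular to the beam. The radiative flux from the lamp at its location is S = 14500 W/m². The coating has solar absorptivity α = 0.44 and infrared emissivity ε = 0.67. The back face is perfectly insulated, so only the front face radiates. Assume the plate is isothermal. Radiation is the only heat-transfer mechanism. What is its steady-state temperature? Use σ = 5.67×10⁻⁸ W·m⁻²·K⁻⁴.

T ≈ 640 K

At equilibrium, absorbed power = emitted power.
Absorbing cross-section = A = 0.01020 m²; emitting surface = A = 0.01020 m² (ratio 1).
αS·A_cross = εσ·A_surf·T⁴  ⇒  T⁴ = αS/(ε·1σ).
T⁴ = 0.440·14500/(0.67·1·5.67×10⁻⁸) = 1.679×10¹¹ K⁴.
T = (1.679×10¹¹)^(1/4).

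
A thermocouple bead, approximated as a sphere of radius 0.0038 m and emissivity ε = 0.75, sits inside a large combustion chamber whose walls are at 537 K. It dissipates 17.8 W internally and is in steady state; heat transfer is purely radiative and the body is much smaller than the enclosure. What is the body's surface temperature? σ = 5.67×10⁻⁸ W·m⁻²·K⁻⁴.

For a small grey body in a large enclosure, net radiated power = εσA(T⁴ − T_w⁴).
Steady state: P = εσA(T⁴ − T_w⁴) with A = 4πr² = 1.815×10⁻⁴ m².
T⁴ = P/(εσA) + T_w⁴ = 17.8/(0.75·5.67×10⁻⁸·1.815×10⁻⁴) + (537)⁴
    = 2.307×10¹² + 8.316×10¹⁰ = 2.390×10¹² K⁴.

T ≈ 1240 K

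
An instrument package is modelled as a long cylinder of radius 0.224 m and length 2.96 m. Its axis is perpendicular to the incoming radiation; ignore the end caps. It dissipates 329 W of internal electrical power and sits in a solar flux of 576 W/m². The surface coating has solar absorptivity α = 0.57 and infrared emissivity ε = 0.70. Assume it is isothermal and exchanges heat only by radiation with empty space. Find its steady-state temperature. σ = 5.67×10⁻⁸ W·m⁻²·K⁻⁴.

T ≈ 261 K

At steady state, absorbed solar power + internal power = radiated power.
Absorbed: α·S·A_cross = 0.57·576·1.326 = 435.4 W (cross-section 2rL).
Total input = 435.4 + 329 = 764.4 W.
Radiated: εσ·A_surf·T⁴ with A_surf = 2πrL = 4.166 m².
T⁴ = 764.4/(0.70·5.67×10⁻⁸·4.166) = 4.623×10⁹ K⁴.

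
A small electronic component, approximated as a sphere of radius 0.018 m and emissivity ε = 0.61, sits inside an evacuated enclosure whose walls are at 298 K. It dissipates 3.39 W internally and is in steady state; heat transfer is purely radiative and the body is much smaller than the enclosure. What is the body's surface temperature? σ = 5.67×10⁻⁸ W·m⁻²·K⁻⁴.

T ≈ 423 K

For a small grey body in a large enclosure, net radiated power = εσA(T⁴ − T_w⁴).
Steady state: P = εσA(T⁴ − T_w⁴) with A = 4πr² = 0.004072 m².
T⁴ = P/(εσA) + T_w⁴ = 3.39/(0.61·5.67×10⁻⁸·0.004072) + (298)⁴
    = 2.407×10¹⁰ + 7.886×10⁹ = 3.196×10¹⁰ K⁴.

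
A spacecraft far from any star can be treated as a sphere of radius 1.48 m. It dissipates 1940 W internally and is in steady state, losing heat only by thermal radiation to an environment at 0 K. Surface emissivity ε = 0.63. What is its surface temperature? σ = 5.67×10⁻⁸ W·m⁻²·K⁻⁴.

Steady state: internal power = radiated power, P = εσA T⁴.
Radiating area A = 4πr² = 27.53 m².
T⁴ = P/(εσA) = 1940/(0.63·5.67×10⁻⁸·27.53) = 1.973×10⁹ K⁴.
T = (1.973×10⁹)^(1/4).

T ≈ 211 K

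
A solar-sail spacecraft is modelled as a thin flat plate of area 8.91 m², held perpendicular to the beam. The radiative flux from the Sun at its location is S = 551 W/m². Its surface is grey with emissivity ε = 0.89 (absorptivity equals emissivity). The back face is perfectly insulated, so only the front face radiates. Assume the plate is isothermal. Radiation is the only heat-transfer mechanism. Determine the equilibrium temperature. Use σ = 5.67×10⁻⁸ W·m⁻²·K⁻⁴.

At equilibrium, absorbed power = emitted power.
Absorbing cross-section = A = 8.910 m²; emitting surface = A = 8.910 m² (ratio 1).
εS·A_cross = εσ·A_surf·T⁴  ⇒  T⁴ = S/(1σ)   (ε cancels).
T⁴ = 551/(1·5.67×10⁻⁸) = 9.718×10⁹ K⁴.
T = (9.718×10⁹)^(1/4).

T ≈ 314 K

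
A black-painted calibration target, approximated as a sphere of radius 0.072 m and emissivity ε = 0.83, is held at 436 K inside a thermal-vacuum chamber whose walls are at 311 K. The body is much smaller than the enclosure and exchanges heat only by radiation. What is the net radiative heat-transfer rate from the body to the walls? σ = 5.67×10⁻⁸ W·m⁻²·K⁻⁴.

P_net ≈ 82.1 W

For a small grey body in a large enclosure: P_net = εσA(T_body⁴ − T_wall⁴).
A = 4πr² = 0.06514 m²; T_body⁴ − T_wall⁴ = 3.614×10¹⁰ − 9.355×10⁹ = 2.678×10¹⁰ K⁴.
|P_net| = 0.83·5.67×10⁻⁸·0.06514·2.678×10¹⁰.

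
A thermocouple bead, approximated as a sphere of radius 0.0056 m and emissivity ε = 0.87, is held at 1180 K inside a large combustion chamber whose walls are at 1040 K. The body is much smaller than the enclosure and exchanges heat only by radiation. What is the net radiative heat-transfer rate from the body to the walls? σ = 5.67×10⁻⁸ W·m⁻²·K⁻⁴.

P_net ≈ 14.9 W

For a small grey body in a large enclosure: P_net = εσA(T_body⁴ − T_wall⁴).
A = 4πr² = 3.941×10⁻⁴ m²; T_body⁴ − T_wall⁴ = 1.939×10¹² − 1.170×10¹² = 7.689×10¹¹ K⁴.
|P_net| = 0.87·5.67×10⁻⁸·3.941×10⁻⁴·7.689×10¹¹.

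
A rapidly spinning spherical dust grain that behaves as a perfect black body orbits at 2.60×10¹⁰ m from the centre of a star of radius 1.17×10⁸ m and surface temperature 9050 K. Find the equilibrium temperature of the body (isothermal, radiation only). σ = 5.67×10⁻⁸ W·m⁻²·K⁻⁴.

T ≈ 429 K

The star's surface emits σT_*⁴; at distance d the flux is S = σT_*⁴(R_*/d)².
S = 5.67×10⁻⁸·(9050)⁴·(1.17×10⁸/2.60×10¹⁰)² = 7702 W/m².
For an isothermal sphere T⁴ = (1−a)S/(4σ) = 3.396×10¹⁰ K⁴.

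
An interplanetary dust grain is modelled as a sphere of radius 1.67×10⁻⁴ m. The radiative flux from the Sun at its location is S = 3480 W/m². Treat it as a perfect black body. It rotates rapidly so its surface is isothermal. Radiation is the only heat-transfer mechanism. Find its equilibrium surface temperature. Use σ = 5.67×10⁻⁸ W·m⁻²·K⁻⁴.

At equilibrium, absorbed power = emitted power.
Absorbing cross-section = πr² = 8.762×10⁻⁸ m²; emitting surface = 4πr² = 3.505×10⁻⁷ m² (ratio 4).
S·A_cross = εσ·A_surf·T⁴  ⇒  T⁴ = S/(4σ).
T⁴ = 1.00·3480/(4·5.67×10⁻⁸) = 1.534×10¹⁰ K⁴.
T = (1.534×10¹⁰)^(1/4).

T ≈ 352 K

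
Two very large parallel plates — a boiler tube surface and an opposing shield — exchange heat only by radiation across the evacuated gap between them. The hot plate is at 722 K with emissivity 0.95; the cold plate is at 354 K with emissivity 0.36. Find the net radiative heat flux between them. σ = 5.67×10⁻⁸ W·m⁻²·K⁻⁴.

q ≈ 5130 W/m²

For two infinite grey parallel plates, q = σ(T₁⁴ − T₂⁴)/(1/ε₁ + 1/ε₂ − 1).
T₁⁴ − T₂⁴ = 2.717×10¹¹ − 1.570×10¹⁰ = 2.560×10¹¹ K⁴.
1/ε₁ + 1/ε₂ − 1 = 1.053 + 2.778 − 1 = 2.830.
q = 5.67×10⁻⁸ × 2.560×10¹¹ / 2.830.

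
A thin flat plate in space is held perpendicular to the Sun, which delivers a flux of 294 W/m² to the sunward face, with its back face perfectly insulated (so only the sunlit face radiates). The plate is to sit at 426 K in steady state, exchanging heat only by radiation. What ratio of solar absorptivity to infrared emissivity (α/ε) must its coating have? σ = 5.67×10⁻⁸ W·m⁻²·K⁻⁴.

Balance: αS·A = εσ·1A·T⁴ ⇒ α/ε = σT⁴/S.
α/ε = 5.67×10⁻⁸·(426)⁴/294 = 5.67×10⁻⁸·3.293×10¹⁰/294.

α/ε ≈ 6.35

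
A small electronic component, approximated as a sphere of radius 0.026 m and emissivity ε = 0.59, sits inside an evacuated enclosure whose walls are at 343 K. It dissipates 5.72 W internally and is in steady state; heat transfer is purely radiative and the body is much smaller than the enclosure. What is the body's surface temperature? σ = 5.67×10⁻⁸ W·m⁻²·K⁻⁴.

T ≈ 429 K

For a small grey body in a large enclosure, net radiated power = εσA(T⁴ − T_w⁴).
Steady state: P = εσA(T⁴ − T_w⁴) with A = 4πr² = 0.008495 m².
T⁴ = P/(εσA) + T_w⁴ = 5.72/(0.59·5.67×10⁻⁸·0.008495) + (343)⁴
    = 2.013×10¹⁰ + 1.384×10¹⁰ = 3.397×10¹⁰ K⁴.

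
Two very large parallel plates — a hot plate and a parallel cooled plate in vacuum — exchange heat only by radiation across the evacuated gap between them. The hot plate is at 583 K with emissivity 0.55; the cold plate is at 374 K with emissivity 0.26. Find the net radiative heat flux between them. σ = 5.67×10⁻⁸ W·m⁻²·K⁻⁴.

q ≈ 1170 W/m²

For two infinite grey parallel plates, q = σ(T₁⁴ − T₂⁴)/(1/ε₁ + 1/ε₂ − 1).
T₁⁴ − T₂⁴ = 1.155×10¹¹ − 1.957×10¹⁰ = 9.596×10¹⁰ K⁴.
1/ε₁ + 1/ε₂ − 1 = 1.818 + 3.846 − 1 = 4.664.
q = 5.67×10⁻⁸ × 9.596×10¹⁰ / 4.664.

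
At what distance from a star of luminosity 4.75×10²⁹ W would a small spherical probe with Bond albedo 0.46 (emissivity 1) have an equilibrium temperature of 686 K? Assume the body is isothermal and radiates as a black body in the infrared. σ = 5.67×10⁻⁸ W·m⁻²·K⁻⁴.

d ≈ 6.37×10¹¹ m

For an isothermal black-emitting sphere, (1−a)S·πr² = σ·4πr²·T⁴ ⇒ S = 4σT⁴/(1−a).
S = 4·5.67×10⁻⁸·(686)⁴/0.540 = 93010 W/m².
Flux falls as S = L/(4πd²), so d = √(L/(4πS)) = √(4.75×10²⁹/(4π·93010)).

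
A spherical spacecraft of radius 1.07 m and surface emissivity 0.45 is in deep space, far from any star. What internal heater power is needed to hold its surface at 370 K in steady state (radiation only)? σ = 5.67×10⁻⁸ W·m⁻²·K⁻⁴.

P ≈ 6880 W

P = εσ·4πr²·T⁴.
4πr² = 14.39 m²; T⁴ = 1.874×10¹⁰ K⁴.
P = 0.45·5.67×10⁻⁸·14.39·1.874×10¹⁰.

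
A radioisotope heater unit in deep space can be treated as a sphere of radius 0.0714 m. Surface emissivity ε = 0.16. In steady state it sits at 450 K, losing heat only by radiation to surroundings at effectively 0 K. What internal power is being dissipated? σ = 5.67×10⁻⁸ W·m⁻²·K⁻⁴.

Steady state: P = εσA T⁴.
A = 4πr² = 0.06406 m²; T⁴ = (450)⁴ = 4.101×10¹⁰ K⁴.
P = 0.16 × 5.67×10⁻⁸ × 0.06406 × 4.101×10¹⁰.

P ≈ 23.8 W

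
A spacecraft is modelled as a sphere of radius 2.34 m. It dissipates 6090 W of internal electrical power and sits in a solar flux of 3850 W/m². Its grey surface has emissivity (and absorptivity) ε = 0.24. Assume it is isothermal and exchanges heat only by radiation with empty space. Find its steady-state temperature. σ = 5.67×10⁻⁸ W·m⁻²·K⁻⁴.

At steady state, absorbed solar power + internal power = radiated power.
Absorbed: α·S·A_cross = 0.24·3850·17.20 = 15890 W (cross-section πr²).
Total input = 15890 + 6090 = 21980 W.
Radiated: εσ·A_surf·T⁴ with A_surf = 4πr² = 68.81 m².
T⁴ = 21980/(0.24·5.67×10⁻⁸·68.81) = 2.348×10¹⁰ K⁴.

T ≈ 391 K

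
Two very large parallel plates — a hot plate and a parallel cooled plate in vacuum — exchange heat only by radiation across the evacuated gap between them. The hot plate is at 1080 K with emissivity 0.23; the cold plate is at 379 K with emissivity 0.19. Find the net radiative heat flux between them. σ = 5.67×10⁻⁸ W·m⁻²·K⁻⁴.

q ≈ 8820 W/m²

For two infinite grey parallel plates, q = σ(T₁⁴ − T₂⁴)/(1/ε₁ + 1/ε₂ − 1).
T₁⁴ − T₂⁴ = 1.360×10¹² − 2.063×10¹⁰ = 1.340×10¹² K⁴.
1/ε₁ + 1/ε₂ − 1 = 4.348 + 5.263 − 1 = 8.611.
q = 5.67×10⁻⁸ × 1.340×10¹² / 8.611.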